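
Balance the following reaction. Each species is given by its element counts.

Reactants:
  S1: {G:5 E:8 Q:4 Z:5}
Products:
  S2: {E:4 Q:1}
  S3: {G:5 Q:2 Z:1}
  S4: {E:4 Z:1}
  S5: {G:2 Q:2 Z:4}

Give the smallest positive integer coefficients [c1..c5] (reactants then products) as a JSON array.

Coefficients: [6, 6, 4, 6, 5]

G: 6·5 = 30 | 6·0+4·5+6·0+5·2 = 30
E: 6·8 = 48 | 6·4+4·0+6·4+5·0 = 48
Q: 6·4 = 24 | 6·1+4·2+6·0+5·2 = 24
Z: 6·5 = 30 | 6·0+4·1+6·1+5·4 = 30
gcd(6,6,4,6,5) = 1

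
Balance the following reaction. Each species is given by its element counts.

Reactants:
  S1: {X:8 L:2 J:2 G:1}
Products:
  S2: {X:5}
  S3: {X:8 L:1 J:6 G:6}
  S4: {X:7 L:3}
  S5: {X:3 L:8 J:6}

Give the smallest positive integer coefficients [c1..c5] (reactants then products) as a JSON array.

Coefficients: [6, 6, 1, 1, 1]

X: 6·8 = 48 | 6·5+1·8+1·7+1·3 = 48
L: 6·2 = 12 | 6·0+1·1+1·3+1·8 = 12
J: 6·2 = 12 | 6·0+1·6+1·0+1·6 = 12
G: 6·1 = 6 | 6·0+1·6+1·0+1·0 = 6
gcd(6,6,1,1,1) = 1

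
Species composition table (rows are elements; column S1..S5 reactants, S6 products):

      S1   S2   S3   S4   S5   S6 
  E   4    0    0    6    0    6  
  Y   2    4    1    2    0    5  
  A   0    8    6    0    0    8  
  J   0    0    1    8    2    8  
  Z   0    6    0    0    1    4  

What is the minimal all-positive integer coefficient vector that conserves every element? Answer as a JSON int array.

E: 3·4+3·0+4·0+4·6+6·0 = 36 | 6·6 = 36
Y: 3·2+3·4+4·1+4·2+6·0 = 30 | 6·5 = 30
A: 3·0+3·8+4·6+4·0+6·0 = 48 | 6·8 = 48
J: 3·0+3·0+4·1+4·8+6·2 = 48 | 6·8 = 48
Z: 3·0+3·6+4·0+4·0+6·1 = 24 | 6·4 = 24
gcd(3,3,4,4,6,6) = 1

Coefficients: [3, 3, 4, 4, 6, 6]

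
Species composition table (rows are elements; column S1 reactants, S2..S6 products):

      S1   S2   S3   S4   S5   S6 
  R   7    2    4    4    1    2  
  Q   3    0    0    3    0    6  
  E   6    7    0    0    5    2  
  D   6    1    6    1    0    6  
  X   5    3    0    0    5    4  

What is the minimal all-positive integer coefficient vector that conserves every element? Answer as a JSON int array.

R: 6·7 = 42 | 2·2+4·4+4·4+4·1+1·2 = 42
Q: 6·3 = 18 | 2·0+4·0+4·3+4·0+1·6 = 18
E: 6·6 = 36 | 2·7+4·0+4·0+4·5+1·2 = 36
D: 6·6 = 36 | 2·1+4·6+4·1+4·0+1·6 = 36
X: 6·5 = 30 | 2·3+4·0+4·0+4·5+1·4 = 30
gcd(6,2,4,4,4,1) = 1

Coefficients: [6, 2, 4, 4, 4, 1]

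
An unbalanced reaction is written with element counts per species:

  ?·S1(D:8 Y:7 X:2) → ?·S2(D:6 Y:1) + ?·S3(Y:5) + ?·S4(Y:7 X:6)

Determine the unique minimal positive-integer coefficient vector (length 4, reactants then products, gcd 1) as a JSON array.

Coefficients: [3, 4, 2, 1]

D: 3·8 = 24 | 4·6+2·0+1·0 = 24
Y: 3·7 = 21 | 4·1+2·5+1·7 = 21
X: 3·2 = 6 | 4·0+2·0+1·6 = 6
gcd(3,4,2,1) = 1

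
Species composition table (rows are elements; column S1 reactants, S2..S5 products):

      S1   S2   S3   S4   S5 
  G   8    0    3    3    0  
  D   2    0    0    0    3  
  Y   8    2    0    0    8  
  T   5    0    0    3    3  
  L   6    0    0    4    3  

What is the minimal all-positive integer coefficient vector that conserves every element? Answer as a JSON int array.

Coefficients: [3, 4, 5, 3, 2]

G: 3·8 = 24 | 4·0+5·3+3·3+2·0 = 24
D: 3·2 = 6 | 4·0+5·0+3·0+2·3 = 6
Y: 3·8 = 24 | 4·2+5·0+3·0+2·8 = 24
T: 3·5 = 15 | 4·0+5·0+3·3+2·3 = 15
L: 3·6 = 18 | 4·0+5·0+3·4+2·3 = 18
gcd(3,4,5,3,2) = 1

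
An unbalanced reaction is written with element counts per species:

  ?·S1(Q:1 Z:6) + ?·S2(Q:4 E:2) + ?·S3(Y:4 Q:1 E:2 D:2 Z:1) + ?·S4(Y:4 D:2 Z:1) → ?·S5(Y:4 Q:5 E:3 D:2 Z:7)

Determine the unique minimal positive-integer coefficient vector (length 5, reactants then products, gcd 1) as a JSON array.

Y: 6·0+5·0+4·4+2·4 = 24 | 6·4 = 24
Q: 6·1+5·4+4·1+2·0 = 30 | 6·5 = 30
E: 6·0+5·2+4·2+2·0 = 18 | 6·3 = 18
D: 6·0+5·0+4·2+2·2 = 12 | 6·2 = 12
Z: 6·6+5·0+4·1+2·1 = 42 | 6·7 = 42
gcd(6,5,4,2,6) = 1

Coefficients: [6, 5, 4, 2, 6]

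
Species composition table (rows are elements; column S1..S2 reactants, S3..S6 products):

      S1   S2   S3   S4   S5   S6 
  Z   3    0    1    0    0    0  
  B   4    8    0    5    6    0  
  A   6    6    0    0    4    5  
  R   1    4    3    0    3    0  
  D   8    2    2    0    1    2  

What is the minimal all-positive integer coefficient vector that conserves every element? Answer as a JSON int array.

Z: 1·3+5·0 = 3 | 3·1+4·0+4·0+4·0 = 3
B: 1·4+5·8 = 44 | 3·0+4·5+4·6+4·0 = 44
A: 1·6+5·6 = 36 | 3·0+4·0+4·4+4·5 = 36
R: 1·1+5·4 = 21 | 3·3+4·0+4·3+4·0 = 21
D: 1·8+5·2 = 18 | 3·2+4·0+4·1+4·2 = 18
gcd(1,5,3,4,4,4) = 1

Coefficients: [1, 5, 3, 4, 4, 4]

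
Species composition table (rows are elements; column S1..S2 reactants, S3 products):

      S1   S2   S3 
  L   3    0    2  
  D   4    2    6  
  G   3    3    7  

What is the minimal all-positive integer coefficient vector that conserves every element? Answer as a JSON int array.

L: 2·3+5·0 = 6 | 3·2 = 6
D: 2·4+5·2 = 18 | 3·6 = 18
G: 2·3+5·3 = 21 | 3·7 = 21
gcd(2,5,3) = 1

Coefficients: [2, 5, 3]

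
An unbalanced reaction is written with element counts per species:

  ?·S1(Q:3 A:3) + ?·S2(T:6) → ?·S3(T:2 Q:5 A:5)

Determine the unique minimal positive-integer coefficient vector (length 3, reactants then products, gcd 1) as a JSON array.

Coefficients: [5, 1, 3]

T: 5·0+1·6 = 6 | 3·2 = 6
Q: 5·3+1·0 = 15 | 3·5 = 15
A: 5·3+1·0 = 15 | 3·5 = 15
gcd(5,1,3) = 1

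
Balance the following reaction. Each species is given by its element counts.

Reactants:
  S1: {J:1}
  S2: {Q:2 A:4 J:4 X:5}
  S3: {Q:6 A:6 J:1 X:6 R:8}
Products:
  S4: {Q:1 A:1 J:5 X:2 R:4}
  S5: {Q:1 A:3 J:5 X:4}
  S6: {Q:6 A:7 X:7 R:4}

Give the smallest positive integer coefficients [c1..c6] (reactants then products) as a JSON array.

Q: 3·0+6·2+3·6 = 30 | 2·1+4·1+4·6 = 30
A: 3·0+6·4+3·6 = 42 | 2·1+4·3+4·7 = 42
J: 3·1+6·4+3·1 = 30 | 2·5+4·5+4·0 = 30
X: 3·0+6·5+3·6 = 48 | 2·2+4·4+4·7 = 48
R: 3·0+6·0+3·8 = 24 | 2·4+4·0+4·4 = 24
gcd(3,6,3,2,4,4) = 1

Coefficients: [3, 6, 3, 2, 4, 4]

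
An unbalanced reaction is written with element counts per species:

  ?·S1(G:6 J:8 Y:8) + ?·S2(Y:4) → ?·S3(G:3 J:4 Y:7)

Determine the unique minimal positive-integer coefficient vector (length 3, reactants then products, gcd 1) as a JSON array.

G: 2·6+3·0 = 12 | 4·3 = 12
J: 2·8+3·0 = 16 | 4·4 = 16
Y: 2·8+3·4 = 28 | 4·7 = 28
gcd(2,3,4) = 1

Coefficients: [2, 3, 4]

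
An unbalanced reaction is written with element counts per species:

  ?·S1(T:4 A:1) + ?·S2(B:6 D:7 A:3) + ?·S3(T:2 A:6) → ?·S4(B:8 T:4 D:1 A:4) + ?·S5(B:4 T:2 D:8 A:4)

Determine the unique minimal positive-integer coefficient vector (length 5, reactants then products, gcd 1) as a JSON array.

B: 4·0+6·6+1·0 = 36 | 2·8+5·4 = 36
T: 4·4+6·0+1·2 = 18 | 2·4+5·2 = 18
D: 4·0+6·7+1·0 = 42 | 2·1+5·8 = 42
A: 4·1+6·3+1·6 = 28 | 2·4+5·4 = 28
gcd(4,6,1,2,5) = 1

Coefficients: [4, 6, 1, 2, 5]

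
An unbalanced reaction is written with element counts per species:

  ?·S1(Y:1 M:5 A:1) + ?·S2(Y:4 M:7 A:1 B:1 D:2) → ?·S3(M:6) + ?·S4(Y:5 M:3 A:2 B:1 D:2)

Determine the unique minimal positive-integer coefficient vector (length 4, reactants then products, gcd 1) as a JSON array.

Y: 2·1+2·4 = 10 | 3·0+2·5 = 10
M: 2·5+2·7 = 24 | 3·6+2·3 = 24
A: 2·1+2·1 = 4 | 3·0+2·2 = 4
B: 2·0+2·1 = 2 | 3·0+2·1 = 2
D: 2·0+2·2 = 4 | 3·0+2·2 = 4
gcd(2,2,3,2) = 1

Coefficients: [2, 2, 3, 2]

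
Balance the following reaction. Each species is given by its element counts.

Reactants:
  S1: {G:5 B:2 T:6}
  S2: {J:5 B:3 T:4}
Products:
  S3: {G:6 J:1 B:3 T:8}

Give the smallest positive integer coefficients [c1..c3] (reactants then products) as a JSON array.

Coefficients: [6, 1, 5]

G: 6·5+1·0 = 30 | 5·6 = 30
J: 6·0+1·5 = 5 | 5·1 = 5
B: 6·2+1·3 = 15 | 5·3 = 15
T: 6·6+1·4 = 40 | 5·8 = 40
gcd(6,1,5) = 1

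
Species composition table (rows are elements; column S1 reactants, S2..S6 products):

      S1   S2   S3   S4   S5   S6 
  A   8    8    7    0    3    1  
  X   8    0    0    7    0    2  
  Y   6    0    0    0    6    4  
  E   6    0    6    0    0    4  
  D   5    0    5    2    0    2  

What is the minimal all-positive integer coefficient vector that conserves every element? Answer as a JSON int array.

Coefficients: [5, 3, 1, 4, 1, 6]

A: 5·8 = 40 | 3·8+1·7+4·0+1·3+6·1 = 40
X: 5·8 = 40 | 3·0+1·0+4·7+1·0+6·2 = 40
Y: 5·6 = 30 | 3·0+1·0+4·0+1·6+6·4 = 30
E: 5·6 = 30 | 3·0+1·6+4·0+1·0+6·4 = 30
D: 5·5 = 25 | 3·0+1·5+4·2+1·0+6·2 = 25
gcd(5,3,1,4,1,6) = 1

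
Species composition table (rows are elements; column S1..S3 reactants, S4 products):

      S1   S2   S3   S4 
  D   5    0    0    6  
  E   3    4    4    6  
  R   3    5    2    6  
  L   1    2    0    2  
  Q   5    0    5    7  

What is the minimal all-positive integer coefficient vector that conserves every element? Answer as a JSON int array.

D: 6·5+2·0+1·0 = 30 | 5·6 = 30
E: 6·3+2·4+1·4 = 30 | 5·6 = 30
R: 6·3+2·5+1·2 = 30 | 5·6 = 30
L: 6·1+2·2+1·0 = 10 | 5·2 = 10
Q: 6·5+2·0+1·5 = 35 | 5·7 = 35
gcd(6,2,1,5) = 1

Coefficients: [6, 2, 1, 5]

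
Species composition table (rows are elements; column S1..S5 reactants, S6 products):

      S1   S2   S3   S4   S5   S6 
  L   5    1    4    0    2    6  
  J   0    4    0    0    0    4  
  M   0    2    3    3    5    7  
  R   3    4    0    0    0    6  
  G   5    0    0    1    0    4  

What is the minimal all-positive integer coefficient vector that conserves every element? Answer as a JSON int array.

Coefficients: [4, 6, 1, 4, 3, 6]

L: 4·5+6·1+1·4+4·0+3·2 = 36 | 6·6 = 36
J: 4·0+6·4+1·0+4·0+3·0 = 24 | 6·4 = 24
M: 4·0+6·2+1·3+4·3+3·5 = 42 | 6·7 = 42
R: 4·3+6·4+1·0+4·0+3·0 = 36 | 6·6 = 36
G: 4·5+6·0+1·0+4·1+3·0 = 24 | 6·4 = 24
gcd(4,6,1,4,3,6) = 1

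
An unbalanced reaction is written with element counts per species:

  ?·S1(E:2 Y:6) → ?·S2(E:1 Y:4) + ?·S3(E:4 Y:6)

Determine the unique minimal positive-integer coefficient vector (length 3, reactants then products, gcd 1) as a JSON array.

Coefficients: [5, 6, 1]

E: 5·2 = 10 | 6·1+1·4 = 10
Y: 5·6 = 30 | 6·4+1·6 = 30
gcd(5,6,1) = 1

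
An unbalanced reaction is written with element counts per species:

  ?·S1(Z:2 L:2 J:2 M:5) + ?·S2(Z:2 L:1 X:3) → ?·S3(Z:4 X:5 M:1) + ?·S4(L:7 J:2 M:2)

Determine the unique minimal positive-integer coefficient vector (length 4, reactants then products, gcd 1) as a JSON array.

Coefficients: [1, 5, 3, 1]

Z: 1·2+5·2 = 12 | 3·4+1·0 = 12
L: 1·2+5·1 = 7 | 3·0+1·7 = 7
J: 1·2+5·0 = 2 | 3·0+1·2 = 2
X: 1·0+5·3 = 15 | 3·5+1·0 = 15
M: 1·5+5·0 = 5 | 3·1+1·2 = 5
gcd(1,5,3,1) = 1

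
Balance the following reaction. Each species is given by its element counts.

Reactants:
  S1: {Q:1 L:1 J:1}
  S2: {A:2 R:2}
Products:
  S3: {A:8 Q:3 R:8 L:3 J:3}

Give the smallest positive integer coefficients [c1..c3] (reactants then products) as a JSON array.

A: 3·0+4·2 = 8 | 1·8 = 8
Q: 3·1+4·0 = 3 | 1·3 = 3
R: 3·0+4·2 = 8 | 1·8 = 8
L: 3·1+4·0 = 3 | 1·3 = 3
J: 3·1+4·0 = 3 | 1·3 = 3
gcd(3,4,1) = 1

Coefficients: [3, 4, 1]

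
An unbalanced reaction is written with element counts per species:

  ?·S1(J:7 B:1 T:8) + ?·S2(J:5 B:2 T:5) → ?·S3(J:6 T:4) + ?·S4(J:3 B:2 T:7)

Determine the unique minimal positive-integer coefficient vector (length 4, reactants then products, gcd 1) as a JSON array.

Coefficients: [4, 1, 4, 3]

J: 4·7+1·5 = 33 | 4·6+3·3 = 33
B: 4·1+1·2 = 6 | 4·0+3·2 = 6
T: 4·8+1·5 = 37 | 4·4+3·7 = 37
gcd(4,1,4,3) = 1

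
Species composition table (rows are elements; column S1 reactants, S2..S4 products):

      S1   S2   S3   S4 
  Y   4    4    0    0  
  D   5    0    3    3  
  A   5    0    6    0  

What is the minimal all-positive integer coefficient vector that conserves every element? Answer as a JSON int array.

Y: 6·4 = 24 | 6·4+5·0+5·0 = 24
D: 6·5 = 30 | 6·0+5·3+5·3 = 30
A: 6·5 = 30 | 6·0+5·6+5·0 = 30
gcd(6,6,5,5) = 1

Coefficients: [6, 6, 5, 5]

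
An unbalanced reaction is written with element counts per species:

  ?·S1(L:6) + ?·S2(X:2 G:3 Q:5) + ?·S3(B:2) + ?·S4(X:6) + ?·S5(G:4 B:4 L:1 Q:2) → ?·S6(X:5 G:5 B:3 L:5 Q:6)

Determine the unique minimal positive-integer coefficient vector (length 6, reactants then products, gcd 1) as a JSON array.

X: 3·0+4·2+2·0+2·6+2·0 = 20 | 4·5 = 20
G: 3·0+4·3+2·0+2·0+2·4 = 20 | 4·5 = 20
B: 3·0+4·0+2·2+2·0+2·4 = 12 | 4·3 = 12
L: 3·6+4·0+2·0+2·0+2·1 = 20 | 4·5 = 20
Q: 3·0+4·5+2·0+2·0+2·2 = 24 | 4·6 = 24
gcd(3,4,2,2,2,4) = 1

Coefficients: [3, 4, 2, 2, 2, 4]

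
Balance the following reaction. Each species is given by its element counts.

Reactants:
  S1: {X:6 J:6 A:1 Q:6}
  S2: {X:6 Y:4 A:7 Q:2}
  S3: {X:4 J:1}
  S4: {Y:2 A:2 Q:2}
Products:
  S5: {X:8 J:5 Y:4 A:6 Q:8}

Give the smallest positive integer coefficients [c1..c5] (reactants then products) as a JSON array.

Coefficients: [4, 2, 1, 6, 5]

X: 4·6+2·6+1·4+6·0 = 40 | 5·8 = 40
J: 4·6+2·0+1·1+6·0 = 25 | 5·5 = 25
Y: 4·0+2·4+1·0+6·2 = 20 | 5·4 = 20
A: 4·1+2·7+1·0+6·2 = 30 | 5·6 = 30
Q: 4·6+2·2+1·0+6·2 = 40 | 5·8 = 40
gcd(4,2,1,6,5) = 1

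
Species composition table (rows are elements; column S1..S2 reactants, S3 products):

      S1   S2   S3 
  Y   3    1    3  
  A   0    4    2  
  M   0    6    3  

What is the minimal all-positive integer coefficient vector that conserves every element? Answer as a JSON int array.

Y: 5·3+3·1 = 18 | 6·3 = 18
A: 5·0+3·4 = 12 | 6·2 = 12
M: 5·0+3·6 = 18 | 6·3 = 18
gcd(5,3,6) = 1

Coefficients: [5, 3, 6]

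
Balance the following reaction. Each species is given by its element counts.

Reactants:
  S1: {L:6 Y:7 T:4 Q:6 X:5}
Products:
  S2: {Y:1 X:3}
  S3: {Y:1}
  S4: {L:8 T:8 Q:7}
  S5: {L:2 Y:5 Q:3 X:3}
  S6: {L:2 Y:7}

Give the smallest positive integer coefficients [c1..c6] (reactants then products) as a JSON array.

Coefficients: [6, 5, 5, 3, 5, 1]

L: 6·6 = 36 | 5·0+5·0+3·8+5·2+1·2 = 36
Y: 6·7 = 42 | 5·1+5·1+3·0+5·5+1·7 = 42
T: 6·4 = 24 | 5·0+5·0+3·8+5·0+1·0 = 24
Q: 6·6 = 36 | 5·0+5·0+3·7+5·3+1·0 = 36
X: 6·5 = 30 | 5·3+5·0+3·0+5·3+1·0 = 30
gcd(6,5,5,3,5,1) = 1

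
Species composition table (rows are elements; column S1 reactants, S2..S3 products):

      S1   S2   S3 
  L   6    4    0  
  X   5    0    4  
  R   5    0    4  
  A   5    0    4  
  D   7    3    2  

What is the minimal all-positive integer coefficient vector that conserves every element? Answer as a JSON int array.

L: 4·6 = 24 | 6·4+5·0 = 24
X: 4·5 = 20 | 6·0+5·4 = 20
R: 4·5 = 20 | 6·0+5·4 = 20
A: 4·5 = 20 | 6·0+5·4 = 20
D: 4·7 = 28 | 6·3+5·2 = 28
gcd(4,6,5) = 1

Coefficients: [4, 6, 5]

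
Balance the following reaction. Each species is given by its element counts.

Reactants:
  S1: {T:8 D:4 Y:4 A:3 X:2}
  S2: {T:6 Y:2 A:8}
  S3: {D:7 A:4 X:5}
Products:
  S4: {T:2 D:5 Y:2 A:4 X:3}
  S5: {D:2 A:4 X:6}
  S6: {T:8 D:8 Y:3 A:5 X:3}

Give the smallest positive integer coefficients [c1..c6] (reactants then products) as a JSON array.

T: 4·8+1·6+5·0 = 38 | 3·2+2·0+4·8 = 38
D: 4·4+1·0+5·7 = 51 | 3·5+2·2+4·8 = 51
Y: 4·4+1·2+5·0 = 18 | 3·2+2·0+4·3 = 18
A: 4·3+1·8+5·4 = 40 | 3·4+2·4+4·5 = 40
X: 4·2+1·0+5·5 = 33 | 3·3+2·6+4·3 = 33
gcd(4,1,5,3,2,4) = 1

Coefficients: [4, 1, 5, 3, 2, 4]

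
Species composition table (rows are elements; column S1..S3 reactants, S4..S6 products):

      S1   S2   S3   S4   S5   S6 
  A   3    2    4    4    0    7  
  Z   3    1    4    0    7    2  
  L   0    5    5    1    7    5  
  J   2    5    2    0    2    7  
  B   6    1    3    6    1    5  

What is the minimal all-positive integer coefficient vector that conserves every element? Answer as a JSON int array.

Coefficients: [3, 5, 6, 2, 4, 5]

A: 3·3+5·2+6·4 = 43 | 2·4+4·0+5·7 = 43
Z: 3·3+5·1+6·4 = 38 | 2·0+4·7+5·2 = 38
L: 3·0+5·5+6·5 = 55 | 2·1+4·7+5·5 = 55
J: 3·2+5·5+6·2 = 43 | 2·0+4·2+5·7 = 43
B: 3·6+5·1+6·3 = 41 | 2·6+4·1+5·5 = 41
gcd(3,5,6,2,4,5) = 1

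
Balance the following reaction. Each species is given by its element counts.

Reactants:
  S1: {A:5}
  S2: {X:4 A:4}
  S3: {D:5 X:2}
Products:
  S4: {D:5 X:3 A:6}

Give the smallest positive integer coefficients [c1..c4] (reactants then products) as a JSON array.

D: 4·0+1·0+4·5 = 20 | 4·5 = 20
X: 4·0+1·4+4·2 = 12 | 4·3 = 12
A: 4·5+1·4+4·0 = 24 | 4·6 = 24
gcd(4,1,4,4) = 1

Coefficients: [4, 1, 4, 4]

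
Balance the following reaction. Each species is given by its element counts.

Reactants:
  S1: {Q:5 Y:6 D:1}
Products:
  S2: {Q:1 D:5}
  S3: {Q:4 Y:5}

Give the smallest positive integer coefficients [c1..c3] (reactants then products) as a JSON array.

Q: 5·5 = 25 | 1·1+6·4 = 25
Y: 5·6 = 30 | 1·0+6·5 = 30
D: 5·1 = 5 | 1·5+6·0 = 5
gcd(5,1,6) = 1

Coefficients: [5, 1, 6]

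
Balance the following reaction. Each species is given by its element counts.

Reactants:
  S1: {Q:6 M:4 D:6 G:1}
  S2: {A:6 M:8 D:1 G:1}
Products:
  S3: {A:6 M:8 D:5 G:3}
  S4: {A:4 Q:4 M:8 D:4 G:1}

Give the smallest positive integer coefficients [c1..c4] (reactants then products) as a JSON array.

Coefficients: [4, 5, 1, 6]

A: 4·0+5·6 = 30 | 1·6+6·4 = 30
Q: 4·6+5·0 = 24 | 1·0+6·4 = 24
M: 4·4+5·8 = 56 | 1·8+6·8 = 56
D: 4·6+5·1 = 29 | 1·5+6·4 = 29
G: 4·1+5·1 = 9 | 1·3+6·1 = 9
gcd(4,5,1,6) = 1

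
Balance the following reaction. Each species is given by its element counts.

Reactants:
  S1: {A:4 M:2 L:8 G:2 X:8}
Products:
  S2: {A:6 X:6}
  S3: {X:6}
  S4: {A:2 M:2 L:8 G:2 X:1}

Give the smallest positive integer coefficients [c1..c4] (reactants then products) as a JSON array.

A: 6·4 = 24 | 2·6+5·0+6·2 = 24
M: 6·2 = 12 | 2·0+5·0+6·2 = 12
L: 6·8 = 48 | 2·0+5·0+6·8 = 48
G: 6·2 = 12 | 2·0+5·0+6·2 = 12
X: 6·8 = 48 | 2·6+5·6+6·1 = 48
gcd(6,2,5,6) = 1

Coefficients: [6, 2, 5, 6]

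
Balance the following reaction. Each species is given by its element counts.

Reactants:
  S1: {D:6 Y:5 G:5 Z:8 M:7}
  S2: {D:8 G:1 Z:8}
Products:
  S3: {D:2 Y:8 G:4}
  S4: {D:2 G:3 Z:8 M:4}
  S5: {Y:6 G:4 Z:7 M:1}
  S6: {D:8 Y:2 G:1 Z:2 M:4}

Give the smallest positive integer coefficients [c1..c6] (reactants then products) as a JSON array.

D: 6·6+2·8 = 52 | 1·2+5·2+2·0+5·8 = 52
Y: 6·5+2·0 = 30 | 1·8+5·0+2·6+5·2 = 30
G: 6·5+2·1 = 32 | 1·4+5·3+2·4+5·1 = 32
Z: 6·8+2·8 = 64 | 1·0+5·8+2·7+5·2 = 64
M: 6·7+2·0 = 42 | 1·0+5·4+2·1+5·4 = 42
gcd(6,2,1,5,2,5) = 1

Coefficients: [6, 2, 1, 5, 2, 5]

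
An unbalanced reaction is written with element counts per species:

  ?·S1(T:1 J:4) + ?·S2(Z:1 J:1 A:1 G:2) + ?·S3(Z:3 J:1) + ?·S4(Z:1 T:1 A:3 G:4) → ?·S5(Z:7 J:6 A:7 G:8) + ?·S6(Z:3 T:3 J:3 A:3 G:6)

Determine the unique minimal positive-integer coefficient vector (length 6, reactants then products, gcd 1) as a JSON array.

Coefficients: [3, 5, 4, 6, 2, 3]

Z: 3·0+5·1+4·3+6·1 = 23 | 2·7+3·3 = 23
T: 3·1+5·0+4·0+6·1 = 9 | 2·0+3·3 = 9
J: 3·4+5·1+4·1+6·0 = 21 | 2·6+3·3 = 21
A: 3·0+5·1+4·0+6·3 = 23 | 2·7+3·3 = 23
G: 3·0+5·2+4·0+6·4 = 34 | 2·8+3·6 = 34
gcd(3,5,4,6,2,3) = 1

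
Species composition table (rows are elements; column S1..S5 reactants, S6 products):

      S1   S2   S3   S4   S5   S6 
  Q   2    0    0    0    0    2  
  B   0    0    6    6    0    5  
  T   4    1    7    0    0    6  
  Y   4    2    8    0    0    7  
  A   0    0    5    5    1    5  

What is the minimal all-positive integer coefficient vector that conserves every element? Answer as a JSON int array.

Q: 6·2+5·0+1·0+4·0+5·0 = 12 | 6·2 = 12
B: 6·0+5·0+1·6+4·6+5·0 = 30 | 6·5 = 30
T: 6·4+5·1+1·7+4·0+5·0 = 36 | 6·6 = 36
Y: 6·4+5·2+1·8+4·0+5·0 = 42 | 6·7 = 42
A: 6·0+5·0+1·5+4·5+5·1 = 30 | 6·5 = 30
gcd(6,5,1,4,5,6) = 1

Coefficients: [6, 5, 1, 4, 5, 6]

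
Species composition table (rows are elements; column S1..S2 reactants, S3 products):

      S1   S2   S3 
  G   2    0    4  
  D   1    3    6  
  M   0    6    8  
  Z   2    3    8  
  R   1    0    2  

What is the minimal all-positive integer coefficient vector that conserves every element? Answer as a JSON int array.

Coefficients: [6, 4, 3]

G: 6·2+4·0 = 12 | 3·4 = 12
D: 6·1+4·3 = 18 | 3·6 = 18
M: 6·0+4·6 = 24 | 3·8 = 24
Z: 6·2+4·3 = 24 | 3·8 = 24
R: 6·1+4·0 = 6 | 3·2 = 6
gcd(6,4,3) = 1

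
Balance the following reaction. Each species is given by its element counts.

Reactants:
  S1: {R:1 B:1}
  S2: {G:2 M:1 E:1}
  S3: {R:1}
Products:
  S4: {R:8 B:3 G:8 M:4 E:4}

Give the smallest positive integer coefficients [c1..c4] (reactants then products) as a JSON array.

Coefficients: [3, 4, 5, 1]

R: 3·1+4·0+5·1 = 8 | 1·8 = 8
B: 3·1+4·0+5·0 = 3 | 1·3 = 3
G: 3·0+4·2+5·0 = 8 | 1·8 = 8
M: 3·0+4·1+5·0 = 4 | 1·4 = 4
E: 3·0+4·1+5·0 = 4 | 1·4 = 4
gcd(3,4,5,1) = 1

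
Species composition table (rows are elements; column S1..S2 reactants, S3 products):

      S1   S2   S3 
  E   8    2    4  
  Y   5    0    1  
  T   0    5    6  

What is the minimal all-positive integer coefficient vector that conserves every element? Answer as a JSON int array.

E: 1·8+6·2 = 20 | 5·4 = 20
Y: 1·5+6·0 = 5 | 5·1 = 5
T: 1·0+6·5 = 30 | 5·6 = 30
gcd(1,6,5) = 1

Coefficients: [1, 6, 5]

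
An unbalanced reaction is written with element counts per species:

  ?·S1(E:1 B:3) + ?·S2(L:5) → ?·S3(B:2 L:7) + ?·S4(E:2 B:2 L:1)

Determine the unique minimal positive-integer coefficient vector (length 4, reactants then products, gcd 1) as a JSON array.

Coefficients: [2, 3, 2, 1]

E: 2·1+3·0 = 2 | 2·0+1·2 = 2
B: 2·3+3·0 = 6 | 2·2+1·2 = 6
L: 2·0+3·5 = 15 | 2·7+1·1 = 15
gcd(2,3,2,1) = 1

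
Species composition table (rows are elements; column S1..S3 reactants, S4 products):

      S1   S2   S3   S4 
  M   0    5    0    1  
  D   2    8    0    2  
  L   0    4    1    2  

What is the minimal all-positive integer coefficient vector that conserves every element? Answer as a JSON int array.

M: 1·0+1·5+6·0 = 5 | 5·1 = 5
D: 1·2+1·8+6·0 = 10 | 5·2 = 10
L: 1·0+1·4+6·1 = 10 | 5·2 = 10
gcd(1,1,6,5) = 1

Coefficients: [1, 1, 6, 5]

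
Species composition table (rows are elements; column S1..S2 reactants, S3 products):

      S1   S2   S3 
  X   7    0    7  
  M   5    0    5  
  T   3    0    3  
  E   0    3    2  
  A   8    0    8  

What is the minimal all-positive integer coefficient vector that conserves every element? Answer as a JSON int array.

Coefficients: [3, 2, 3]

X: 3·7+2·0 = 21 | 3·7 = 21
M: 3·5+2·0 = 15 | 3·5 = 15
T: 3·3+2·0 = 9 | 3·3 = 9
E: 3·0+2·3 = 6 | 3·2 = 6
A: 3·8+2·0 = 24 | 3·8 = 24
gcd(3,2,3) = 1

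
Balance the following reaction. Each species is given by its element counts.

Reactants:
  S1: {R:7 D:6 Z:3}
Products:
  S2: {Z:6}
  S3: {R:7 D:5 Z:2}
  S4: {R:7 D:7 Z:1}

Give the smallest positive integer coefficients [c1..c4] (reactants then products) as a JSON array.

Coefficients: [4, 1, 2, 2]

R: 4·7 = 28 | 1·0+2·7+2·7 = 28
D: 4·6 = 24 | 1·0+2·5+2·7 = 24
Z: 4·3 = 12 | 1·6+2·2+2·1 = 12
gcd(4,1,2,2) = 1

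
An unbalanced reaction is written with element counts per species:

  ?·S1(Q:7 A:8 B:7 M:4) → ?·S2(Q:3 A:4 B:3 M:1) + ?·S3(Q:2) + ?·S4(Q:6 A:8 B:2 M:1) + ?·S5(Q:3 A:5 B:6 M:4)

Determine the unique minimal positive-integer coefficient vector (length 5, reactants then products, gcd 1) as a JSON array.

Q: 5·7 = 35 | 3·3+4·2+1·6+4·3 = 35
A: 5·8 = 40 | 3·4+4·0+1·8+4·5 = 40
B: 5·7 = 35 | 3·3+4·0+1·2+4·6 = 35
M: 5·4 = 20 | 3·1+4·0+1·1+4·4 = 20
gcd(5,3,4,1,4) = 1

Coefficients: [5, 3, 4, 1, 4]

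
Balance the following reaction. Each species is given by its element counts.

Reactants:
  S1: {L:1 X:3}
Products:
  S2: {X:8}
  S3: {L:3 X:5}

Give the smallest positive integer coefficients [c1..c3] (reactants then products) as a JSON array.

L: 6·1 = 6 | 1·0+2·3 = 6
X: 6·3 = 18 | 1·8+2·5 = 18
gcd(6,1,2) = 1

Coefficients: [6, 1, 2]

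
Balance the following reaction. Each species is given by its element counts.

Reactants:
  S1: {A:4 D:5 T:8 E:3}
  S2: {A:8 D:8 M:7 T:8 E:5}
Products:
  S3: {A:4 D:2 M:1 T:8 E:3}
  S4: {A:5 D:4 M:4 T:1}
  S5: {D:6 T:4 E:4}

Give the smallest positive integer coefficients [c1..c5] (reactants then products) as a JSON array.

Coefficients: [4, 3, 5, 4, 3]

A: 4·4+3·8 = 40 | 5·4+4·5+3·0 = 40
D: 4·5+3·8 = 44 | 5·2+4·4+3·6 = 44
M: 4·0+3·7 = 21 | 5·1+4·4+3·0 = 21
T: 4·8+3·8 = 56 | 5·8+4·1+3·4 = 56
E: 4·3+3·5 = 27 | 5·3+4·0+3·4 = 27
gcd(4,3,5,4,3) = 1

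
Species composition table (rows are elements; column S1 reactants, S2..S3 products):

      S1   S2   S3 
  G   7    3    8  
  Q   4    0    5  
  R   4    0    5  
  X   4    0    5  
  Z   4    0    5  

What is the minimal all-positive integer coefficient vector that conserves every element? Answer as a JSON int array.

Coefficients: [5, 1, 4]

G: 5·7 = 35 | 1·3+4·8 = 35
Q: 5·4 = 20 | 1·0+4·5 = 20
R: 5·4 = 20 | 1·0+4·5 = 20
X: 5·4 = 20 | 1·0+4·5 = 20
Z: 5·4 = 20 | 1·0+4·5 = 20
gcd(5,1,4) = 1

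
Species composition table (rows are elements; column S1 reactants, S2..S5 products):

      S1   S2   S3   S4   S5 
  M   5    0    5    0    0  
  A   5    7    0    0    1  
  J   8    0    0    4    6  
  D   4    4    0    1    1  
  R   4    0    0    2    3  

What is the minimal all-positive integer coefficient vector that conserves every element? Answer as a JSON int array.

M: 5·5 = 25 | 3·0+5·5+4·0+4·0 = 25
A: 5·5 = 25 | 3·7+5·0+4·0+4·1 = 25
J: 5·8 = 40 | 3·0+5·0+4·4+4·6 = 40
D: 5·4 = 20 | 3·4+5·0+4·1+4·1 = 20
R: 5·4 = 20 | 3·0+5·0+4·2+4·3 = 20
gcd(5,3,5,4,4) = 1

Coefficients: [5, 3, 5, 4, 4]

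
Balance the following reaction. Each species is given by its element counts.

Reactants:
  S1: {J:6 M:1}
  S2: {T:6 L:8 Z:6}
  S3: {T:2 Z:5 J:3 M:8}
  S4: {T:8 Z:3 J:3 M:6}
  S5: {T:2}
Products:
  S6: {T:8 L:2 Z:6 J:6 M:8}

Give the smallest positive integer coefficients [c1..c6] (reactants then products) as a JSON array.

T: 2·0+1·6+3·2+1·8+6·2 = 32 | 4·8 = 32
L: 2·0+1·8+3·0+1·0+6·0 = 8 | 4·2 = 8
Z: 2·0+1·6+3·5+1·3+6·0 = 24 | 4·6 = 24
J: 2·6+1·0+3·3+1·3+6·0 = 24 | 4·6 = 24
M: 2·1+1·0+3·8+1·6+6·0 = 32 | 4·8 = 32
gcd(2,1,3,1,6,4) = 1

Coefficients: [2, 1, 3, 1, 6, 4]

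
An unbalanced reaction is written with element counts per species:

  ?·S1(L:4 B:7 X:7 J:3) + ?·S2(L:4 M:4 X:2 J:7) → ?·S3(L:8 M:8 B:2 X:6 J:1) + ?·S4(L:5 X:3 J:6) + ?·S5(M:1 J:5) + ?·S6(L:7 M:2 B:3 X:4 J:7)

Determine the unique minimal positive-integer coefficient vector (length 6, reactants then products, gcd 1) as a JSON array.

Coefficients: [1, 6, 2, 1, 6, 1]

L: 1·4+6·4 = 28 | 2·8+1·5+6·0+1·7 = 28
M: 1·0+6·4 = 24 | 2·8+1·0+6·1+1·2 = 24
B: 1·7+6·0 = 7 | 2·2+1·0+6·0+1·3 = 7
X: 1·7+6·2 = 19 | 2·6+1·3+6·0+1·4 = 19
J: 1·3+6·7 = 45 | 2·1+1·6+6·5+1·7 = 45
gcd(1,6,2,1,6,1) = 1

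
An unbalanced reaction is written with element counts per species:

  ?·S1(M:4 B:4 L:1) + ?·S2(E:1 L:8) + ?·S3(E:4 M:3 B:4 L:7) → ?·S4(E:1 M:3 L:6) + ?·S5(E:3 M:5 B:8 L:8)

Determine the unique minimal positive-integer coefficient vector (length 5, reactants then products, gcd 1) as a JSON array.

E: 5·0+3·1+3·4 = 15 | 3·1+4·3 = 15
M: 5·4+3·0+3·3 = 29 | 3·3+4·5 = 29
B: 5·4+3·0+3·4 = 32 | 3·0+4·8 = 32
L: 5·1+3·8+3·7 = 50 | 3·6+4·8 = 50
gcd(5,3,3,3,4) = 1

Coefficients: [5, 3, 3, 3, 4]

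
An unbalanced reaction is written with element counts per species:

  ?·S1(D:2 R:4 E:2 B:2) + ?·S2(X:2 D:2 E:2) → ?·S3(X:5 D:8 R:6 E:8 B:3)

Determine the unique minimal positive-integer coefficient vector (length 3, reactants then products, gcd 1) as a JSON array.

Coefficients: [3, 5, 2]

X: 3·0+5·2 = 10 | 2·5 = 10
D: 3·2+5·2 = 16 | 2·8 = 16
R: 3·4+5·0 = 12 | 2·6 = 12
E: 3·2+5·2 = 16 | 2·8 = 16
B: 3·2+5·0 = 6 | 2·3 = 6
gcd(3,5,2) = 1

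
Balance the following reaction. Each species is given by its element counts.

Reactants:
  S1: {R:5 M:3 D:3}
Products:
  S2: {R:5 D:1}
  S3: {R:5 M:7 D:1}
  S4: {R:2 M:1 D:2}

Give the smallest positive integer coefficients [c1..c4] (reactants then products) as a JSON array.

Coefficients: [4, 1, 1, 5]

R: 4·5 = 20 | 1·5+1·5+5·2 = 20
M: 4·3 = 12 | 1·0+1·7+5·1 = 12
D: 4·3 = 12 | 1·1+1·1+5·2 = 12
gcd(4,1,1,5) = 1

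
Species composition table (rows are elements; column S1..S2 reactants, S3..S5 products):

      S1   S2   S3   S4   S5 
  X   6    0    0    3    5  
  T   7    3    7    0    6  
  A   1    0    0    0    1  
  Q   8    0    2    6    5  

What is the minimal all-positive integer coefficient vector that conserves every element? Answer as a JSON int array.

Coefficients: [6, 5, 3, 2, 6]

X: 6·6+5·0 = 36 | 3·0+2·3+6·5 = 36
T: 6·7+5·3 = 57 | 3·7+2·0+6·6 = 57
A: 6·1+5·0 = 6 | 3·0+2·0+6·1 = 6
Q: 6·8+5·0 = 48 | 3·2+2·6+6·5 = 48
gcd(6,5,3,2,6) = 1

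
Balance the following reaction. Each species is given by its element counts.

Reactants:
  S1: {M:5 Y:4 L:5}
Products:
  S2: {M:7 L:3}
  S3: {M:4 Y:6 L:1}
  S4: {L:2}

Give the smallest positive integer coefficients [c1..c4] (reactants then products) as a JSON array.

Coefficients: [3, 1, 2, 5]

M: 3·5 = 15 | 1·7+2·4+5·0 = 15
Y: 3·4 = 12 | 1·0+2·6+5·0 = 12
L: 3·5 = 15 | 1·3+2·1+5·2 = 15
gcd(3,1,2,5) = 1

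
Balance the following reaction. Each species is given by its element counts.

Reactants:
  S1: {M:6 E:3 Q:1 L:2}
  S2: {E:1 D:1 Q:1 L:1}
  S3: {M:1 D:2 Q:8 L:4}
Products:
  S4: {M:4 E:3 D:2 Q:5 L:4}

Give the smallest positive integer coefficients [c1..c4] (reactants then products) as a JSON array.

Coefficients: [3, 6, 2, 5]

M: 3·6+6·0+2·1 = 20 | 5·4 = 20
E: 3·3+6·1+2·0 = 15 | 5·3 = 15
D: 3·0+6·1+2·2 = 10 | 5·2 = 10
Q: 3·1+6·1+2·8 = 25 | 5·5 = 25
L: 3·2+6·1+2·4 = 20 | 5·4 = 20
gcd(3,6,2,5) = 1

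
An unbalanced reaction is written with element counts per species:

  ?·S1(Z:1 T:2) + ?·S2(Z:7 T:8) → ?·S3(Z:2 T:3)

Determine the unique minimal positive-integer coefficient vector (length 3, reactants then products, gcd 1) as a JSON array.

Z: 5·1+1·7 = 12 | 6·2 = 12
T: 5·2+1·8 = 18 | 6·3 = 18
gcd(5,1,6) = 1

Coefficients: [5, 1, 6]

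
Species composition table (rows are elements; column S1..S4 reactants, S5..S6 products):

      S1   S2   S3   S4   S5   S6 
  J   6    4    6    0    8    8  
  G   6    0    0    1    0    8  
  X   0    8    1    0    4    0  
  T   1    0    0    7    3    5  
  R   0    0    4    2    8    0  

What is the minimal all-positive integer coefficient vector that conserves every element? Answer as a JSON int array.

J: 6·6+1·4+4·6+4·0 = 64 | 3·8+5·8 = 64
G: 6·6+1·0+4·0+4·1 = 40 | 3·0+5·8 = 40
X: 6·0+1·8+4·1+4·0 = 12 | 3·4+5·0 = 12
T: 6·1+1·0+4·0+4·7 = 34 | 3·3+5·5 = 34
R: 6·0+1·0+4·4+4·2 = 24 | 3·8+5·0 = 24
gcd(6,1,4,4,3,5) = 1

Coefficients: [6, 1, 4, 4, 3, 5]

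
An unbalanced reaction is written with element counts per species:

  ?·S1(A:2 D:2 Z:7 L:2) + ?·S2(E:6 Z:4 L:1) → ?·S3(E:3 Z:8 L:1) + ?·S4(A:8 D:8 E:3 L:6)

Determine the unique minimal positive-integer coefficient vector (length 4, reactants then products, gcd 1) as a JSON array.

A: 4·2+3·0 = 8 | 5·0+1·8 = 8
D: 4·2+3·0 = 8 | 5·0+1·8 = 8
E: 4·0+3·6 = 18 | 5·3+1·3 = 18
Z: 4·7+3·4 = 40 | 5·8+1·0 = 40
L: 4·2+3·1 = 11 | 5·1+1·6 = 11
gcd(4,3,5,1) = 1

Coefficients: [4, 3, 5, 1]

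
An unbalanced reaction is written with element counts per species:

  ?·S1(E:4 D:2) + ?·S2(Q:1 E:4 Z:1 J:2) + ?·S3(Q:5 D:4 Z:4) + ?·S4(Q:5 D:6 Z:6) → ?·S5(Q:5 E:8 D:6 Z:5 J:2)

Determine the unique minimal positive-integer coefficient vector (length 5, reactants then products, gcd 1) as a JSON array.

Q: 5·0+5·1+2·5+2·5 = 25 | 5·5 = 25
E: 5·4+5·4+2·0+2·0 = 40 | 5·8 = 40
D: 5·2+5·0+2·4+2·6 = 30 | 5·6 = 30
Z: 5·0+5·1+2·4+2·6 = 25 | 5·5 = 25
J: 5·0+5·2+2·0+2·0 = 10 | 5·2 = 10
gcd(5,5,2,2,5) = 1

Coefficients: [5, 5, 2, 2, 5]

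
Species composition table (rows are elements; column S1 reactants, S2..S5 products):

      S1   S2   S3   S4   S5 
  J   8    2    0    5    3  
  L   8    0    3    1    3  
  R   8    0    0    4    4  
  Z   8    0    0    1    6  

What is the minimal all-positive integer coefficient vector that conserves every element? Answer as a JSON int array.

Coefficients: [5, 1, 6, 4, 6]

J: 5·8 = 40 | 1·2+6·0+4·5+6·3 = 40
L: 5·8 = 40 | 1·0+6·3+4·1+6·3 = 40
R: 5·8 = 40 | 1·0+6·0+4·4+6·4 = 40
Z: 5·8 = 40 | 1·0+6·0+4·1+6·6 = 40
gcd(5,1,6,4,6) = 1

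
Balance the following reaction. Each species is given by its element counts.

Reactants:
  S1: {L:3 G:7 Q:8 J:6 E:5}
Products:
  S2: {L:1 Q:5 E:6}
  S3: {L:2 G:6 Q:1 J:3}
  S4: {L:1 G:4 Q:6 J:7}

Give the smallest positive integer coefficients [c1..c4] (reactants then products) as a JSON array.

L: 6·3 = 18 | 5·1+5·2+3·1 = 18
G: 6·7 = 42 | 5·0+5·6+3·4 = 42
Q: 6·8 = 48 | 5·5+5·1+3·6 = 48
J: 6·6 = 36 | 5·0+5·3+3·7 = 36
E: 6·5 = 30 | 5·6+5·0+3·0 = 30
gcd(6,5,5,3) = 1

Coefficients: [6, 5, 5, 3]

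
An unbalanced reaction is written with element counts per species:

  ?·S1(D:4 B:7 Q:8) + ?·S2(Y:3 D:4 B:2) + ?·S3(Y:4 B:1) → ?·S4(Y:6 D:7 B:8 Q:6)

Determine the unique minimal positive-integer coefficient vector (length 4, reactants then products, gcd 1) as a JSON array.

Coefficients: [3, 4, 3, 4]

Y: 3·0+4·3+3·4 = 24 | 4·6 = 24
D: 3·4+4·4+3·0 = 28 | 4·7 = 28
B: 3·7+4·2+3·1 = 32 | 4·8 = 32
Q: 3·8+4·0+3·0 = 24 | 4·6 = 24
gcd(3,4,3,4) = 1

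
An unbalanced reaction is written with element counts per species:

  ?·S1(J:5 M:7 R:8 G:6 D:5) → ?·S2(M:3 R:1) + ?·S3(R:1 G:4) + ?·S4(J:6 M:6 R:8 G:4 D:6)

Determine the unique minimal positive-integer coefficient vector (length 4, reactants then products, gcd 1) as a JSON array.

Coefficients: [6, 4, 4, 5]

J: 6·5 = 30 | 4·0+4·0+5·6 = 30
M: 6·7 = 42 | 4·3+4·0+5·6 = 42
R: 6·8 = 48 | 4·1+4·1+5·8 = 48
G: 6·6 = 36 | 4·0+4·4+5·4 = 36
D: 6·5 = 30 | 4·0+4·0+5·6 = 30
gcd(6,4,4,5) = 1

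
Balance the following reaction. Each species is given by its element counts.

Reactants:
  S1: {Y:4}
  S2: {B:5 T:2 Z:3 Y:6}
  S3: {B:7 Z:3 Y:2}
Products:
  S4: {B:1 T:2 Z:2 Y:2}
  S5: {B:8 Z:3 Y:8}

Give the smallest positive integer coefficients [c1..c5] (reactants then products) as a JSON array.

B: 5·0+3·5+4·7 = 43 | 3·1+5·8 = 43
T: 5·0+3·2+4·0 = 6 | 3·2+5·0 = 6
Z: 5·0+3·3+4·3 = 21 | 3·2+5·3 = 21
Y: 5·4+3·6+4·2 = 46 | 3·2+5·8 = 46
gcd(5,3,4,3,5) = 1

Coefficients: [5, 3, 4, 3, 5]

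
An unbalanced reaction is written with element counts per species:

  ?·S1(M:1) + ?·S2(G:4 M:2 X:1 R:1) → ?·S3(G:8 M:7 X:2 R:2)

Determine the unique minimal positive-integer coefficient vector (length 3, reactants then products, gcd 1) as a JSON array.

Coefficients: [3, 2, 1]

G: 3·0+2·4 = 8 | 1·8 = 8
M: 3·1+2·2 = 7 | 1·7 = 7
X: 3·0+2·1 = 2 | 1·2 = 2
R: 3·0+2·1 = 2 | 1·2 = 2
gcd(3,2,1) = 1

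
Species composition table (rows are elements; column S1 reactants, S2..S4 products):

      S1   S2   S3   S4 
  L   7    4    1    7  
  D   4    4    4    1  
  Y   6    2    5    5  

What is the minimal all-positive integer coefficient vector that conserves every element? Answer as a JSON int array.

Coefficients: [6, 3, 2, 4]

L: 6·7 = 42 | 3·4+2·1+4·7 = 42
D: 6·4 = 24 | 3·4+2·4+4·1 = 24
Y: 6·6 = 36 | 3·2+2·5+4·5 = 36
gcd(6,3,2,4) = 1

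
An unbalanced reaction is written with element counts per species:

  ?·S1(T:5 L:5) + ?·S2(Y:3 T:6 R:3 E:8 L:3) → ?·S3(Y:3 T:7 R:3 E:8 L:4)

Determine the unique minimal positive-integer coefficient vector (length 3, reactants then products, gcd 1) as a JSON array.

Coefficients: [1, 5, 5]

Y: 1·0+5·3 = 15 | 5·3 = 15
T: 1·5+5·6 = 35 | 5·7 = 35
R: 1·0+5·3 = 15 | 5·3 = 15
E: 1·0+5·8 = 40 | 5·8 = 40
L: 1·5+5·3 = 20 | 5·4 = 20
gcd(1,5,5) = 1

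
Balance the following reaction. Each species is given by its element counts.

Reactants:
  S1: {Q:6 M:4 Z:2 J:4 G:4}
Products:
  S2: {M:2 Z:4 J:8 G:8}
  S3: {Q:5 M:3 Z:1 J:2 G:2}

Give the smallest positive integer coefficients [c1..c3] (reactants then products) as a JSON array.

Coefficients: [5, 1, 6]

Q: 5·6 = 30 | 1·0+6·5 = 30
M: 5·4 = 20 | 1·2+6·3 = 20
Z: 5·2 = 10 | 1·4+6·1 = 10
J: 5·4 = 20 | 1·8+6·2 = 20
G: 5·4 = 20 | 1·8+6·2 = 20
gcd(5,1,6) = 1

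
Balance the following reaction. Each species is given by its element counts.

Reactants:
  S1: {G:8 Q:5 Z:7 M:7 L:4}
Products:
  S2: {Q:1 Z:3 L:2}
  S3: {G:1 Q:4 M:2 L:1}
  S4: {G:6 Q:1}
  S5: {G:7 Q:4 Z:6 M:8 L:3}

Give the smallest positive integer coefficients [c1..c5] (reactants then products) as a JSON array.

Coefficients: [6, 4, 1, 2, 5]

G: 6·8 = 48 | 4·0+1·1+2·6+5·7 = 48
Q: 6·5 = 30 | 4·1+1·4+2·1+5·4 = 30
Z: 6·7 = 42 | 4·3+1·0+2·0+5·6 = 42
M: 6·7 = 42 | 4·0+1·2+2·0+5·8 = 42
L: 6·4 = 24 | 4·2+1·1+2·0+5·3 = 24
gcd(6,4,1,2,5) = 1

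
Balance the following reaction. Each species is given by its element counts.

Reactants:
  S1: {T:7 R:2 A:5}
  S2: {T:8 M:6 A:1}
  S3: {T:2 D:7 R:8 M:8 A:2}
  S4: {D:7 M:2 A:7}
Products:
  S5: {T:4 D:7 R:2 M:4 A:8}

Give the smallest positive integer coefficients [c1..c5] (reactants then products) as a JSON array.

T: 2·7+1·8+1·2+5·0 = 24 | 6·4 = 24
D: 2·0+1·0+1·7+5·7 = 42 | 6·7 = 42
R: 2·2+1·0+1·8+5·0 = 12 | 6·2 = 12
M: 2·0+1·6+1·8+5·2 = 24 | 6·4 = 24
A: 2·5+1·1+1·2+5·7 = 48 | 6·8 = 48
gcd(2,1,1,5,6) = 1

Coefficients: [2, 1, 1, 5, 6]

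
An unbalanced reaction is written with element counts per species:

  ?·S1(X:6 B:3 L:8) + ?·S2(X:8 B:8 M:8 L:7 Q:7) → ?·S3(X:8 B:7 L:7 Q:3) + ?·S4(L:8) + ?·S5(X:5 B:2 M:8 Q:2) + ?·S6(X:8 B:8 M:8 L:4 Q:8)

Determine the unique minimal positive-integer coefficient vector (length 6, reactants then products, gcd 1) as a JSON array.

X: 6·6+6·8 = 84 | 6·8+5·0+4·5+2·8 = 84
B: 6·3+6·8 = 66 | 6·7+5·0+4·2+2·8 = 66
M: 6·0+6·8 = 48 | 6·0+5·0+4·8+2·8 = 48
L: 6·8+6·7 = 90 | 6·7+5·8+4·0+2·4 = 90
Q: 6·0+6·7 = 42 | 6·3+5·0+4·2+2·8 = 42
gcd(6,6,6,5,4,2) = 1

Coefficients: [6, 6, 6, 5, 4, 2]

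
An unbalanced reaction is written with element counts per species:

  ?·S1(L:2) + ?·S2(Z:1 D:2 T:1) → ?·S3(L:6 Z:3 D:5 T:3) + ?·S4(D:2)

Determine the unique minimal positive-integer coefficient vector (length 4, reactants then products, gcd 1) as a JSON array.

L: 6·2+6·0 = 12 | 2·6+1·0 = 12
Z: 6·0+6·1 = 6 | 2·3+1·0 = 6
D: 6·0+6·2 = 12 | 2·5+1·2 = 12
T: 6·0+6·1 = 6 | 2·3+1·0 = 6
gcd(6,6,2,1) = 1

Coefficients: [6, 6, 2, 1]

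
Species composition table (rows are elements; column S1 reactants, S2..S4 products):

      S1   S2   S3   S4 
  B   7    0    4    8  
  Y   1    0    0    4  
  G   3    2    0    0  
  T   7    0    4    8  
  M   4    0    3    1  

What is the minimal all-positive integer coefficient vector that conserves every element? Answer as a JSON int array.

Coefficients: [4, 6, 5, 1]

B: 4·7 = 28 | 6·0+5·4+1·8 = 28
Y: 4·1 = 4 | 6·0+5·0+1·4 = 4
G: 4·3 = 12 | 6·2+5·0+1·0 = 12
T: 4·7 = 28 | 6·0+5·4+1·8 = 28
M: 4·4 = 16 | 6·0+5·3+1·1 = 16
gcd(4,6,5,1) = 1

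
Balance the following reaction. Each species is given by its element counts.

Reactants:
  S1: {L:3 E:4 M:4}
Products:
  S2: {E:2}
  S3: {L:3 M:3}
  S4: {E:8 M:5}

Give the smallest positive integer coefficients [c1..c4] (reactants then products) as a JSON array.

Coefficients: [5, 6, 5, 1]

L: 5·3 = 15 | 6·0+5·3+1·0 = 15
E: 5·4 = 20 | 6·2+5·0+1·8 = 20
M: 5·4 = 20 | 6·0+5·3+1·5 = 20
gcd(5,6,5,1) = 1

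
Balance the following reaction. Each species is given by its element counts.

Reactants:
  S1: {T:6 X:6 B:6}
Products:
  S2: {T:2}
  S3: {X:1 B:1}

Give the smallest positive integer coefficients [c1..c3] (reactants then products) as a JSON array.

Coefficients: [1, 3, 6]

T: 1·6 = 6 | 3·2+6·0 = 6
X: 1·6 = 6 | 3·0+6·1 = 6
B: 1·6 = 6 | 3·0+6·1 = 6
gcd(1,3,6) = 1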